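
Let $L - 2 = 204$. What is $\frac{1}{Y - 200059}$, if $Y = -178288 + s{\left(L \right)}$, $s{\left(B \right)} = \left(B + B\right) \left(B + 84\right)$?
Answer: $- \frac{1}{258867} \approx -3.863 \cdot 10^{-6}$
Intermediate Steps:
$L = 206$ ($L = 2 + 204 = 206$)
$s{\left(B \right)} = 2 B \left(84 + B\right)$
$Y = -58808$ ($Y = -178288 + 2 \cdot 206 \left(84 + 206\right) = -178288 + 2 \cdot 206 \cdot 290 = -178288 + 119480 = -58808$)
$\frac{1}{Y - 200059} = \frac{1}{-58808 - 200059} = \frac{1}{-258867} = - \frac{1}{258867}$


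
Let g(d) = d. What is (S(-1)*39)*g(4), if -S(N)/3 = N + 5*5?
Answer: -11232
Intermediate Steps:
S(N) = -75 - 3*N (S(N) = -3*(N + 5*5) = -3*(N + 25) = -3*(25 + N) = -75 - 3*N)
(S(-1)*39)*g(4) = ((-75 - 3*(-1))*39)*4 = ((-75 + 3)*39)*4 = -72*39*4 = -2808*4 = -11232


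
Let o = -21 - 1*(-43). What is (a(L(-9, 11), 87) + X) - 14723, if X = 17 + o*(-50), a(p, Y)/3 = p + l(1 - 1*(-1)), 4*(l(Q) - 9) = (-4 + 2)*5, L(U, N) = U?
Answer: -31627/2 ≈ -15814.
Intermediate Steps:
o = 22 (o = -21 + 43 = 22)
l(Q) = 13/2 (l(Q) = 9 + ((-4 + 2)*5)/4 = 9 + (-2*5)/4 = 9 + (¼)*(-10) = 9 - 5/2 = 13/2)
a(p, Y) = 39/2 + 3*p (a(p, Y) = 3*(p + 13/2) = 3*(13/2 + p) = 39/2 + 3*p)
X = -1083 (X = 17 + 22*(-50) = 17 - 1100 = -1083)
(a(L(-9, 11), 87) + X) - 14723 = ((39/2 + 3*(-9)) - 1083) - 14723 = ((39/2 - 27) - 1083) - 14723 = (-15/2 - 1083) - 14723 = -2181/2 - 14723 = -31627/2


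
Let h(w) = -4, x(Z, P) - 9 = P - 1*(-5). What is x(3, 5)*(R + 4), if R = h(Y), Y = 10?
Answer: 0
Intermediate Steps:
x(Z, P) = 14 + P (x(Z, P) = 9 + (P - 1*(-5)) = 9 + (P + 5) = 9 + (5 + P) = 14 + P)
R = -4
x(3, 5)*(R + 4) = (14 + 5)*(-4 + 4) = 19*0 = 0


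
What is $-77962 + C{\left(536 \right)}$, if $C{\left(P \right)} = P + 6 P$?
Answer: $-74210$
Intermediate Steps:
$C{\left(P \right)} = 7 P$
$-77962 + C{\left(536 \right)} = -77962 + 7 \cdot 536 = -77962 + 3752 = -74210$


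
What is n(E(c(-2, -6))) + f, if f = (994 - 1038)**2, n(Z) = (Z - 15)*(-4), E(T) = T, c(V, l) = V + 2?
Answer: 1996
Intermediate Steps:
c(V, l) = 2 + V
n(Z) = 60 - 4*Z (n(Z) = (-15 + Z)*(-4) = 60 - 4*Z)
f = 1936 (f = (-44)**2 = 1936)
n(E(c(-2, -6))) + f = (60 - 4*(2 - 2)) + 1936 = (60 - 4*0) + 1936 = (60 + 0) + 1936 = 60 + 1936 = 1996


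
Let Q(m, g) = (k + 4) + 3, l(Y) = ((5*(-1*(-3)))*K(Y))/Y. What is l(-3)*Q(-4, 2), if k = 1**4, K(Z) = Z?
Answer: 120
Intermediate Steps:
k = 1
l(Y) = 15 (l(Y) = ((5*(-1*(-3)))*Y)/Y = ((5*3)*Y)/Y = (15*Y)/Y = 15)
Q(m, g) = 8 (Q(m, g) = (1 + 4) + 3 = 5 + 3 = 8)
l(-3)*Q(-4, 2) = 15*8 = 120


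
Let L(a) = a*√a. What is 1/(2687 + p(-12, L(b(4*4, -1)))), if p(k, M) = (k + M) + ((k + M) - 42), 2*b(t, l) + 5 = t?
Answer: 5242/13737951 - 11*√22/13737951 ≈ 0.00037782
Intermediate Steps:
b(t, l) = -5/2 + t/2
L(a) = a^(3/2)
p(k, M) = -42 + 2*M + 2*k (p(k, M) = (M + k) + ((M + k) - 42) = (M + k) + (-42 + M + k) = -42 + 2*M + 2*k)
1/(2687 + p(-12, L(b(4*4, -1)))) = 1/(2687 + (-42 + 2*(-5/2 + (4*4)/2)^(3/2) + 2*(-12))) = 1/(2687 + (-42 + 2*(-5/2 + (½)*16)^(3/2) - 24)) = 1/(2687 + (-42 + 2*(-5/2 + 8)^(3/2) - 24)) = 1/(2687 + (-42 + 2*(11/2)^(3/2) - 24)) = 1/(2687 + (-42 + 2*(11*√22/4) - 24)) = 1/(2687 + (-42 + 11*√22/2 - 24)) = 1/(2687 + (-66 + 11*√22/2)) = 1/(2621 + 11*√22/2)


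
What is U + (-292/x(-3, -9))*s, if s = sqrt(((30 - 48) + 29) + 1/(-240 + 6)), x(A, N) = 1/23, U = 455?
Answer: 455 - 3358*sqrt(66898)/39 ≈ -21815.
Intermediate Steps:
x(A, N) = 1/23
s = sqrt(66898)/78 (s = sqrt((-18 + 29) + 1/(-234)) = sqrt(11 - 1/234) = sqrt(2573/234) = sqrt(66898)/78 ≈ 3.3160)
U + (-292/x(-3, -9))*s = 455 + (-292/1/23)*(sqrt(66898)/78) = 455 + (-292*23)*(sqrt(66898)/78) = 455 - 3358*sqrt(66898)/39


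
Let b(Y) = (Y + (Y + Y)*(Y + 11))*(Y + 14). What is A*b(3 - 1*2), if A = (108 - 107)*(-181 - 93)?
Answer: -102750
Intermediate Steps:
b(Y) = (14 + Y)*(Y + 2*Y*(11 + Y)) (b(Y) = (Y + (2*Y)*(11 + Y))*(14 + Y) = (Y + 2*Y*(11 + Y))*(14 + Y) = (14 + Y)*(Y + 2*Y*(11 + Y)))
A = -274 (A = 1*(-274) = -274)
A*b(3 - 1*2) = -274*(3 - 1*2)*(322 + 2*(3 - 1*2)² + 51*(3 - 1*2)) = -274*(3 - 2)*(322 + 2*(3 - 2)² + 51*(3 - 2)) = -274*(322 + 2*1² + 51*1) = -274*(322 + 2*1 + 51) = -274*(322 + 2 + 51) = -274*375 = -102750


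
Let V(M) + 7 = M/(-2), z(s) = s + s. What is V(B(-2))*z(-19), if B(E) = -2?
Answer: 228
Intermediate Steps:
z(s) = 2*s
V(M) = -7 - M/2 (V(M) = -7 + M/(-2) = -7 + M*(-1/2) = -7 - M/2)
V(B(-2))*z(-19) = (-7 - 1/2*(-2))*(2*(-19)) = (-7 + 1)*(-38) = -6*(-38) = 228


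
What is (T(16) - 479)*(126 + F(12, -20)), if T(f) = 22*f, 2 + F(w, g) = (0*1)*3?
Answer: -15748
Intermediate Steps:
F(w, g) = -2 (F(w, g) = -2 + (0*1)*3 = -2 + 0*3 = -2 + 0 = -2)
(T(16) - 479)*(126 + F(12, -20)) = (22*16 - 479)*(126 - 2) = (352 - 479)*124 = -127*124 = -15748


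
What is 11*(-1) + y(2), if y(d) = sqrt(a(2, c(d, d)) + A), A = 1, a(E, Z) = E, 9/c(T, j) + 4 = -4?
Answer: -11 + sqrt(3) ≈ -9.2679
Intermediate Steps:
c(T, j) = -9/8 (c(T, j) = 9/(-4 - 4) = 9/(-8) = 9*(-1/8) = -9/8)
y(d) = sqrt(3) (y(d) = sqrt(2 + 1) = sqrt(3))
11*(-1) + y(2) = 11*(-1) + sqrt(3) = -11 + sqrt(3)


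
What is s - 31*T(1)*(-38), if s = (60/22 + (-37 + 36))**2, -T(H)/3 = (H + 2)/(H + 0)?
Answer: -1282481/121 ≈ -10599.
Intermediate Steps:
T(H) = -3*(2 + H)/H (T(H) = -3*(H + 2)/(H + 0) = -3*(2 + H)/H)
s = 361/121 (s = (60*(1/22) - 1)**2 = (30/11 - 1)**2 = (19/11)**2 = 361/121 ≈ 2.9835)
s - 31*T(1)*(-38) = 361/121 - 31*(-3 - 6/1)*(-38) = 361/121 - 31*(-3 - 6*1)*(-38) = 361/121 - 31*(-3 - 6)*(-38) = 361/121 - 31*(-9)*(-38) = 361/121 + 279*(-38) = 361/121 - 10602 = -1282481/121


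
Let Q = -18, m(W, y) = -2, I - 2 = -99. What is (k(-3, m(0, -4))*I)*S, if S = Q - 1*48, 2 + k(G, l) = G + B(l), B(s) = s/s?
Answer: -25608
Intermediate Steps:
B(s) = 1
I = -97 (I = 2 - 99 = -97)
k(G, l) = -1 + G (k(G, l) = -2 + (G + 1) = -2 + (1 + G) = -1 + G)
S = -66 (S = -18 - 1*48 = -18 - 48 = -66)
(k(-3, m(0, -4))*I)*S = ((-1 - 3)*(-97))*(-66) = -4*(-97)*(-66) = 388*(-66) = -25608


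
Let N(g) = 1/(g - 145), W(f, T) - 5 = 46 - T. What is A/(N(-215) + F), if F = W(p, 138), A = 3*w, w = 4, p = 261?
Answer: -4320/31321 ≈ -0.13793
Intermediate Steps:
W(f, T) = 51 - T (W(f, T) = 5 + (46 - T) = 51 - T)
A = 12 (A = 3*4 = 12)
F = -87 (F = 51 - 1*138 = 51 - 138 = -87)
N(g) = 1/(-145 + g)
A/(N(-215) + F) = 12/(1/(-145 - 215) - 87) = 12/(1/(-360) - 87) = 12/(-1/360 - 87) = 12/(-31321/360) = 12*(-360/31321) = -4320/31321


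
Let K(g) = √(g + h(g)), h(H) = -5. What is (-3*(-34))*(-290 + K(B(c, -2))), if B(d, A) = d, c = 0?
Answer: -29580 + 102*I*√5 ≈ -29580.0 + 228.08*I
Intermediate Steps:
K(g) = √(-5 + g) (K(g) = √(g - 5) = √(-5 + g))
(-3*(-34))*(-290 + K(B(c, -2))) = (-3*(-34))*(-290 + √(-5 + 0)) = 102*(-290 + √(-5)) = 102*(-290 + I*√5) = -29580 + 102*I*√5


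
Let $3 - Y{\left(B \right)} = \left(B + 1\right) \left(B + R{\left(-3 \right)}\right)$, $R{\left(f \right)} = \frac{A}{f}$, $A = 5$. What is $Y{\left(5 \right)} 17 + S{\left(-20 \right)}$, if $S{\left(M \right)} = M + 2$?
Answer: $-307$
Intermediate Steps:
$R{\left(f \right)} = \frac{5}{f}$
$Y{\left(B \right)} = 3 - \left(1 + B\right) \left(- \frac{5}{3} + B\right)$ ($Y{\left(B \right)} = 3 - \left(B + 1\right) \left(B + \frac{5}{-3}\right) = 3 - \left(1 + B\right) \left(B + 5 \left(- \frac{1}{3}\right)\right) = 3 - \left(1 + B\right) \left(B - \frac{5}{3}\right) = 3 - \left(1 + B\right) \left(- \frac{5}{3} + B\right)$)
$S{\left(M \right)} = 2 + M$
$Y{\left(5 \right)} 17 + S{\left(-20 \right)} = \left(\frac{14}{3} - 5^{2} + \frac{2}{3} \cdot 5\right) 17 + \left(2 - 20\right) = \left(\frac{14}{3} - 25 + \frac{10}{3}\right) 17 - 18 = \left(-17\right) 17 - 18 = -289 - 18 = -307$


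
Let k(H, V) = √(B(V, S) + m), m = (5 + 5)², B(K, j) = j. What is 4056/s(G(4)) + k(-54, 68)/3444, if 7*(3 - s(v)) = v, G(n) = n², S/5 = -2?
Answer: 28392/5 + √10/1148 ≈ 5678.4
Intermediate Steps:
S = -10 (S = 5*(-2) = -10)
s(v) = 3 - v/7
m = 100 (m = 10² = 100)
k(H, V) = 3*√10 (k(H, V) = √(-10 + 100) = √90 = 3*√10)
4056/s(G(4)) + k(-54, 68)/3444 = 4056/(3 - ⅐*4²) + (3*√10)/3444 = 4056/(3 - ⅐*16) + (3*√10)*(1/3444) = 4056/(3 - 16/7) + √10/1148 = 4056/(5/7) + √10/1148 = 4056*(7/5) + √10/1148 = 28392/5 + √10/1148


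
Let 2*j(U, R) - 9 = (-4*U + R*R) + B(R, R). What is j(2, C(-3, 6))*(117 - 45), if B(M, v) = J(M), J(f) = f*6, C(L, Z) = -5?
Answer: -144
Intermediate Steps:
J(f) = 6*f
B(M, v) = 6*M
j(U, R) = 9/2 + R²/2 - 2*U + 3*R (j(U, R) = 9/2 + ((-4*U + R*R) + 6*R)/2 = 9/2 + ((-4*U + R²) + 6*R)/2 = 9/2 + ((R² - 4*U) + 6*R)/2 = 9/2 + (R² - 4*U + 6*R)/2 = 9/2 + (R²/2 - 2*U + 3*R) = 9/2 + R²/2 - 2*U + 3*R)
j(2, C(-3, 6))*(117 - 45) = (9/2 + (½)*(-5)² - 2*2 + 3*(-5))*(117 - 45) = (9/2 + (½)*25 - 4 - 15)*72 = (9/2 + 25/2 - 4 - 15)*72 = -2*72 = -144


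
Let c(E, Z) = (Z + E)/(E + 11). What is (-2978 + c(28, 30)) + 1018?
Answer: -76382/39 ≈ -1958.5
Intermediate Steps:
c(E, Z) = (E + Z)/(11 + E)
(-2978 + c(28, 30)) + 1018 = (-2978 + (28 + 30)/(11 + 28)) + 1018 = (-2978 + 58/39) + 1018 = -116084/39 + 1018 = -76382/39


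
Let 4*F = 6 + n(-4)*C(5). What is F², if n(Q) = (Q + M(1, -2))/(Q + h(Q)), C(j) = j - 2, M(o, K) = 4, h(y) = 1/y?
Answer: 9/4 ≈ 2.2500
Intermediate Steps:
C(j) = -2 + j
n(Q) = (4 + Q)/(Q + 1/Q) (n(Q) = (Q + 4)/(Q + 1/Q) = (4 + Q)/(Q + 1/Q))
F = 3/2 (F = (6 + (-4*(4 - 4)/(1 + (-4)²))*(-2 + 5))/4 = (6 - 4*0/(1 + 16)*3)/4 = (6 - 4*0/17*3)/4 = (6 - 4*1/17*0*3)/4 = (6 + 0*3)/4 = (6 + 0)/4 = (¼)*6 = 3/2 ≈ 1.5000)
F² = (3/2)² = 9/4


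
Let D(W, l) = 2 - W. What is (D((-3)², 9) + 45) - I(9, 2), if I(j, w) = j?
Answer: 29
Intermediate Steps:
(D((-3)², 9) + 45) - I(9, 2) = ((2 - 1*(-3)²) + 45) - 1*9 = ((2 - 1*9) + 45) - 9 = ((2 - 9) + 45) - 9 = (-7 + 45) - 9 = 38 - 9 = 29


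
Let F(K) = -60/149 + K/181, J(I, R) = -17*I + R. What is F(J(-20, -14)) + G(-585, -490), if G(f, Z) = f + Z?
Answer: -28953961/26969 ≈ -1073.6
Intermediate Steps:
J(I, R) = R - 17*I
G(f, Z) = Z + f
F(K) = -60/149 + K/181 (F(K) = -60*1/149 + K*(1/181) = -60/149 + K/181)
F(J(-20, -14)) + G(-585, -490) = (-60/149 + (-14 - 17*(-20))/181) + (-490 - 585) = (-60/149 + (-14 + 340)/181) - 1075 = (-60/149 + (1/181)*326) - 1075 = (-60/149 + 326/181) - 1075 = 37714/26969 - 1075 = -28953961/26969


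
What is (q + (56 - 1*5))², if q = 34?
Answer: 7225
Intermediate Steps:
(q + (56 - 1*5))² = (34 + (56 - 1*5))² = (34 + (56 - 5))² = (34 + 51)² = 85² = 7225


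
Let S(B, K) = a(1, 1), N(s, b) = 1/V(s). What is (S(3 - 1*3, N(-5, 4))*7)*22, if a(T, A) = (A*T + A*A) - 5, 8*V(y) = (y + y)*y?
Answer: -462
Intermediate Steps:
V(y) = y²/4 (V(y) = ((y + y)*y)/8 = ((2*y)*y)/8 = (2*y²)/8 = y²/4)
N(s, b) = 4/s² (N(s, b) = 1/(s²/4) = 4/s²)
a(T, A) = -5 + A² + A*T (a(T, A) = (A*T + A²) - 5 = (A² + A*T) - 5 = -5 + A² + A*T)
S(B, K) = -3 (S(B, K) = -5 + 1² + 1*1 = -5 + 1 + 1 = -3)
(S(3 - 1*3, N(-5, 4))*7)*22 = -3*7*22 = -21*22 = -462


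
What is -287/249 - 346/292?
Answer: -84979/36354 ≈ -2.3375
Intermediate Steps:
-287/249 - 346/292 = -287*1/249 - 346*1/292 = -287/249 - 173/146 = -84979/36354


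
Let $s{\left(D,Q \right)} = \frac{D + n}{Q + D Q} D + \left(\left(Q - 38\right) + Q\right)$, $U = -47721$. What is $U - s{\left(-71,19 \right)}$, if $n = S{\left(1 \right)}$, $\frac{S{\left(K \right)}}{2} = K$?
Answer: $- \frac{63464031}{1330} \approx -47717.0$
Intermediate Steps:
$S{\left(K \right)} = 2 K$
$n = 2$ ($n = 2 \cdot 1 = 2$)
$s{\left(D,Q \right)} = -38 + 2 Q + \frac{D \left(2 + D\right)}{Q + D Q}$ ($s{\left(D,Q \right)} = \frac{D + 2}{Q + D Q} D + \left(\left(Q - 38\right) + Q\right) = \frac{2 + D}{Q + D Q} D + \left(\left(-38 + Q\right) + Q\right) = \frac{2 + D}{Q + D Q} D + \left(-38 + 2 Q\right) = \frac{D \left(2 + D\right)}{Q + D Q} + \left(-38 + 2 Q\right) = -38 + 2 Q + \frac{D \left(2 + D\right)}{Q + D Q}$)
$U - s{\left(-71,19 \right)} = -47721 - \frac{\left(-71\right)^{2} - 722 + 2 \left(-71\right) + 2 \cdot 19^{2} - \left(-2698\right) 19 + 2 \left(-71\right) 19^{2}}{19 \left(1 - 71\right)} = -47721 - \frac{5041 - 722 - 142 + 2 \cdot 361 + 51262 + 2 \left(-71\right) 361}{19 \left(-70\right)} = -47721 - \frac{1}{19} \left(- \frac{1}{70}\right) \left(5041 - 722 - 142 + 722 + 51262 - 51262\right) = -47721 - \frac{1}{19} \left(- \frac{1}{70}\right) 4899 = -47721 - - \frac{4899}{1330} = -47721 + \frac{4899}{1330} = - \frac{63464031}{1330}$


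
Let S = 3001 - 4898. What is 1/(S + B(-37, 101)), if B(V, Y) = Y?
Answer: -1/1796 ≈ -0.00055679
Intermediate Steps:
S = -1897
1/(S + B(-37, 101)) = 1/(-1897 + 101) = 1/(-1796) = -1/1796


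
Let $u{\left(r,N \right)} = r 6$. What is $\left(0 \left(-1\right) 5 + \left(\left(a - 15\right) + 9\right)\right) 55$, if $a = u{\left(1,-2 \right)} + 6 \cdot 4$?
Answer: $1320$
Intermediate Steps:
$u{\left(r,N \right)} = 6 r$
$a = 30$ ($a = 6 \cdot 1 + 6 \cdot 4 = 6 + 24 = 30$)
$\left(0 \left(-1\right) 5 + \left(\left(a - 15\right) + 9\right)\right) 55 = \left(0 \left(-1\right) 5 + \left(\left(30 - 15\right) + 9\right)\right) 55 = \left(0 \cdot 5 + \left(15 + 9\right)\right) 55 = \left(0 + 24\right) 55 = 24 \cdot 55 = 1320$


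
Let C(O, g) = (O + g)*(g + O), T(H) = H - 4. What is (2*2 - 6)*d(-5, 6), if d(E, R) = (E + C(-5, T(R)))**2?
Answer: -32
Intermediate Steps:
T(H) = -4 + H
C(O, g) = (O + g)**2 (C(O, g) = (O + g)*(O + g) = (O + g)**2)
d(E, R) = (E + (-9 + R)**2)**2 (d(E, R) = (E + (-5 + (-4 + R))**2)**2 = (E + (-9 + R)**2)**2)
(2*2 - 6)*d(-5, 6) = (2*2 - 6)*(-5 + (-9 + 6)**2)**2 = (4 - 6)*(-5 + (-3)**2)**2 = -2*(-5 + 9)**2 = -2*4**2 = -2*16 = -32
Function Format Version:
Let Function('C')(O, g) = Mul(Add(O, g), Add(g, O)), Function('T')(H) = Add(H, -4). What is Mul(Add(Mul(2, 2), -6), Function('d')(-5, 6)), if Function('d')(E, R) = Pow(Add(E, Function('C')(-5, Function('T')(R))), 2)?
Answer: -32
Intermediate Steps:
Function('T')(H) = Add(-4, H)
Function('C')(O, g) = Pow(Add(O, g), 2) (Function('C')(O, g) = Mul(Add(O, g), Add(O, g)) = Pow(Add(O, g), 2))
Function('d')(E, R) = Pow(Add(E, Pow(Add(-9, R), 2)), 2) (Function('d')(E, R) = Pow(Add(E, Pow(Add(-5, Add(-4, R)), 2)), 2) = Pow(Add(E, Pow(Add(-9, R), 2)), 2))
Mul(Add(Mul(2, 2), -6), Function('d')(-5, 6)) = Mul(Add(Mul(2, 2), -6), Pow(Add(-5, Pow(Add(-9, 6), 2)), 2)) = Mul(Add(4, -6), Pow(Add(-5, Pow(-3, 2)), 2)) = Mul(-2, Pow(Add(-5, 9), 2)) = Mul(-2, Pow(4, 2)) = Mul(-2, 16) = -32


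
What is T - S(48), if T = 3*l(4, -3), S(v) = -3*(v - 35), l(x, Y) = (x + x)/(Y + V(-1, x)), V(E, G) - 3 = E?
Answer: 15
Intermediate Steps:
V(E, G) = 3 + E
l(x, Y) = 2*x/(2 + Y) (l(x, Y) = (x + x)/(Y + (3 - 1)) = (2*x)/(Y + 2) = (2*x)/(2 + Y) = 2*x/(2 + Y))
S(v) = 105 - 3*v (S(v) = -3*(-35 + v) = 105 - 3*v)
T = -24 (T = 3*(2*4/(2 - 3)) = 3*(2*4/(-1)) = 3*(2*4*(-1)) = 3*(-8) = -24)
T - S(48) = -24 - (105 - 3*48) = -24 - (105 - 144) = -24 - 1*(-39) = -24 + 39 = 15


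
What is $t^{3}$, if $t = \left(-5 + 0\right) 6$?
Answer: $-27000$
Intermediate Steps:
$t = -30$ ($t = \left(-5\right) 6 = -30$)
$t^{3} = \left(-30\right)^{3} = -27000$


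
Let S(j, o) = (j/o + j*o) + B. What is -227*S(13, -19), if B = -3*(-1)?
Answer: 1055323/19 ≈ 55543.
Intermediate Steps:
B = 3
S(j, o) = 3 + j*o + j/o (S(j, o) = (j/o + j*o) + 3 = (j*o + j/o) + 3 = 3 + j*o + j/o)
-227*S(13, -19) = -227*(3 + 13*(-19) + 13/(-19)) = -227*(3 - 247 + 13*(-1/19)) = -227*(3 - 247 - 13/19) = -227*(-4649/19) = 1055323/19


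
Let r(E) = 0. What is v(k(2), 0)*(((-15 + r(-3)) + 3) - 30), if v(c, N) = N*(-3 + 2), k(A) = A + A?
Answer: 0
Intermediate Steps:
k(A) = 2*A
v(c, N) = -N (v(c, N) = N*(-1) = -N)
v(k(2), 0)*(((-15 + r(-3)) + 3) - 30) = (-1*0)*(((-15 + 0) + 3) - 30) = 0*((-15 + 3) - 30) = 0*(-12 - 30) = 0*(-42) = 0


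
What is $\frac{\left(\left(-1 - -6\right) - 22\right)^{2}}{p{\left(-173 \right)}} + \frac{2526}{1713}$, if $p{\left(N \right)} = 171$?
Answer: $\frac{309001}{97641} \approx 3.1647$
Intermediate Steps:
$\frac{\left(\left(-1 - -6\right) - 22\right)^{2}}{p{\left(-173 \right)}} + \frac{2526}{1713} = \frac{\left(\left(-1 - -6\right) - 22\right)^{2}}{171} + \frac{2526}{1713} = \left(\left(-1 + 6\right) - 22\right)^{2} \cdot \frac{1}{171} + 2526 \cdot \frac{1}{1713} = \left(5 - 22\right)^{2} \cdot \frac{1}{171} + \frac{842}{571} = \left(-17\right)^{2} \cdot \frac{1}{171} + \frac{842}{571} = 289 \cdot \frac{1}{171} + \frac{842}{571} = \frac{289}{171} + \frac{842}{571} = \frac{309001}{97641}$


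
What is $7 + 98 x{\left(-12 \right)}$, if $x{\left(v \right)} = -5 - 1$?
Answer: $-581$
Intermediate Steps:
$x{\left(v \right)} = -6$ ($x{\left(v \right)} = -5 - 1 = -6$)
$7 + 98 x{\left(-12 \right)} = 7 + 98 \left(-6\right) = 7 - 588 = -581$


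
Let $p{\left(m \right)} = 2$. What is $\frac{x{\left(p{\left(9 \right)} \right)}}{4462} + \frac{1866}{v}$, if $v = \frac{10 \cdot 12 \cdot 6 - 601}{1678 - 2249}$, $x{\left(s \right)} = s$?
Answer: $- \frac{2377099147}{265489} \approx -8953.7$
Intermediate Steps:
$v = - \frac{119}{571}$ ($v = \frac{120 \cdot 6 - 601}{-571} = \left(720 - 601\right) \left(- \frac{1}{571}\right) = 119 \left(- \frac{1}{571}\right) = - \frac{119}{571} \approx -0.20841$)
$\frac{x{\left(p{\left(9 \right)} \right)}}{4462} + \frac{1866}{v} = \frac{2}{4462} + \frac{1866}{- \frac{119}{571}} = 2 \cdot \frac{1}{4462} + 1866 \left(- \frac{571}{119}\right) = \frac{1}{2231} - \frac{1065486}{119} = - \frac{2377099147}{265489}$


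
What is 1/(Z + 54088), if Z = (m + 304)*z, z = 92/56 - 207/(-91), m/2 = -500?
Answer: 91/4673884 ≈ 1.9470e-5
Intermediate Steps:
m = -1000 (m = 2*(-500) = -1000)
z = 713/182 (z = 92*(1/56) - 207*(-1/91) = 23/14 + 207/91 = 713/182 ≈ 3.9176)
Z = -248124/91 (Z = (-1000 + 304)*(713/182) = -696*713/182 = -248124/91 ≈ -2726.6)
1/(Z + 54088) = 1/(-248124/91 + 54088) = 1/(4673884/91) = 91/4673884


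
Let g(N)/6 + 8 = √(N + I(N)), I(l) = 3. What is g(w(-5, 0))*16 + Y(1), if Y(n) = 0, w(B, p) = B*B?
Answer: -768 + 192*√7 ≈ -260.02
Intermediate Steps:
w(B, p) = B²
g(N) = -48 + 6*√(3 + N) (g(N) = -48 + 6*√(N + 3) = -48 + 6*√(3 + N))
g(w(-5, 0))*16 + Y(1) = (-48 + 6*√(3 + (-5)²))*16 + 0 = (-48 + 6*√(3 + 25))*16 + 0 = (-48 + 6*√28)*16 + 0 = (-48 + 6*(2*√7))*16 + 0 = (-48 + 12*√7)*16 + 0 = (-768 + 192*√7) + 0 = -768 + 192*√7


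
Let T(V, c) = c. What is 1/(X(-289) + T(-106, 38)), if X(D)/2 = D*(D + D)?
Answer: 1/334122 ≈ 2.9929e-6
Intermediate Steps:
X(D) = 4*D² (X(D) = 2*(D*(D + D)) = 2*(D*(2*D)) = 2*(2*D²) = 4*D²)
1/(X(-289) + T(-106, 38)) = 1/(4*(-289)² + 38) = 1/(4*83521 + 38) = 1/(334084 + 38) = 1/334122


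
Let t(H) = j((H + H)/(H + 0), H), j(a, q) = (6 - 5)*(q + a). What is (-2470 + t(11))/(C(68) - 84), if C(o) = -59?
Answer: 189/11 ≈ 17.182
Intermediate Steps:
j(a, q) = a + q (j(a, q) = 1*(a + q) = a + q)
t(H) = 2 + H (t(H) = (H + H)/(H + 0) + H = (2*H)/H + H = 2 + H)
(-2470 + t(11))/(C(68) - 84) = (-2470 + (2 + 11))/(-59 - 84) = (-2470 + 13)/(-143) = -2457*(-1/143) = 189/11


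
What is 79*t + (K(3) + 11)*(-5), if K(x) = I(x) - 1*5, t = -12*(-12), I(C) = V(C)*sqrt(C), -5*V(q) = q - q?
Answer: 11346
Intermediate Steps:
V(q) = 0 (V(q) = -(q - q)/5 = -1/5*0 = 0)
I(C) = 0 (I(C) = 0*sqrt(C) = 0)
t = 144
K(x) = -5 (K(x) = 0 - 1*5 = 0 - 5 = -5)
79*t + (K(3) + 11)*(-5) = 79*144 + (-5 + 11)*(-5) = 11376 + 6*(-5) = 11376 - 30 = 11346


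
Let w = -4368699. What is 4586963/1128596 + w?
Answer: -4930491629641/1128596 ≈ -4.3687e+6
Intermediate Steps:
4586963/1128596 + w = 4586963/1128596 - 4368699 = -4930491629641/1128596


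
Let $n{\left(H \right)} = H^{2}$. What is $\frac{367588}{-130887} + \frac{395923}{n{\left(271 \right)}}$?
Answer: $\frac{24825143393}{9612472167} \approx 2.5826$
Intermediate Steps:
$\frac{367588}{-130887} + \frac{395923}{n{\left(271 \right)}} = \frac{367588}{-130887} + \frac{395923}{271^{2}} = 367588 \left(- \frac{1}{130887}\right) + \frac{395923}{73441} = - \frac{367588}{130887} + 395923 \cdot \frac{1}{73441} = - \frac{367588}{130887} + \frac{395923}{73441} = \frac{24825143393}{9612472167}$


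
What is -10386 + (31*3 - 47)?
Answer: -10340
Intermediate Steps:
-10386 + (31*3 - 47) = -10386 + (93 - 47) = -10386 + 46 = -10340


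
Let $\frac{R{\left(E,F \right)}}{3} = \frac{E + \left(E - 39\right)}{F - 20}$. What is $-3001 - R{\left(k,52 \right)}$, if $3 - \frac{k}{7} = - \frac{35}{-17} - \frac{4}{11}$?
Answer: $- \frac{17946353}{5984} \approx -2999.1$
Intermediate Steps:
$k = \frac{1708}{187}$ ($k = 21 - 7 \left(- \frac{35}{-17} - \frac{4}{11}\right) = 21 - 7 \left(\left(-35\right) \left(- \frac{1}{17}\right) - \frac{4}{11}\right) = 21 - 7 \left(\frac{35}{17} - \frac{4}{11}\right) = 21 - \frac{2219}{187} = \frac{1708}{187} \approx 9.1337$)
$R{\left(E,F \right)} = \frac{3 \left(-39 + 2 E\right)}{-20 + F}$ ($R{\left(E,F \right)} = 3 \frac{E + \left(E - 39\right)}{F - 20} = 3 \frac{E + \left(-39 + E\right)}{-20 + F} = 3 \frac{-39 + 2 E}{-20 + F} = \frac{3 \left(-39 + 2 E\right)}{-20 + F}$)
$-3001 - R{\left(k,52 \right)} = -3001 - \frac{3 \left(-39 + 2 \cdot \frac{1708}{187}\right)}{-20 + 52} = -3001 - \frac{3 \left(-39 + \frac{3416}{187}\right)}{32} = -3001 - 3 \cdot \frac{1}{32} \left(- \frac{3877}{187}\right) = -3001 - - \frac{11631}{5984} = -3001 + \frac{11631}{5984} = - \frac{17946353}{5984}$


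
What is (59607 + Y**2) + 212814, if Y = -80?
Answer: 278821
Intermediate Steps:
(59607 + Y**2) + 212814 = (59607 + (-80)**2) + 212814 = (59607 + 6400) + 212814 = 66007 + 212814 = 278821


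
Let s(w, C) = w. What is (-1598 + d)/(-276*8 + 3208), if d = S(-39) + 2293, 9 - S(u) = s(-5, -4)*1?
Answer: 709/1000 ≈ 0.70900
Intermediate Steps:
S(u) = 14 (S(u) = 9 - (-5) = 9 - 1*(-5) = 9 + 5 = 14)
d = 2307 (d = 14 + 2293 = 2307)
(-1598 + d)/(-276*8 + 3208) = (-1598 + 2307)/(-276*8 + 3208) = 709/(-2208 + 3208) = 709/1000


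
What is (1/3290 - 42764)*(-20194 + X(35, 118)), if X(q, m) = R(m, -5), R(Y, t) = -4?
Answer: 1420864252341/1645 ≈ 8.6375e+8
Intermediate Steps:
X(q, m) = -4
(1/3290 - 42764)*(-20194 + X(35, 118)) = (1/3290 - 42764)*(-20194 - 4) = (1/3290 - 42764)*(-20198) = -140693559/3290*(-20198) = 1420864252341/1645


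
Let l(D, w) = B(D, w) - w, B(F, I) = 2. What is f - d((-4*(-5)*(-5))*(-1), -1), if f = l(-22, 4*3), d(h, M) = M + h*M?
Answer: 91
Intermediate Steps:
l(D, w) = 2 - w
d(h, M) = M + M*h
f = -10 (f = 2 - 4*3 = 2 - 1*12 = 2 - 12 = -10)
f - d((-4*(-5)*(-5))*(-1), -1) = -10 - (-1)*(1 + (-4*(-5)*(-5))*(-1)) = -10 - (-1)*(1 + (20*(-5))*(-1)) = -10 - (-1)*(1 - 100*(-1)) = -10 - (-1)*(1 + 100) = -10 - (-1)*101 = -10 - 1*(-101) = -10 + 101 = 91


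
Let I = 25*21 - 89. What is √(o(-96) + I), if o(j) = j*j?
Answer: 2*√2413 ≈ 98.245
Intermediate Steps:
I = 436 (I = 525 - 89 = 436)
o(j) = j²
√(o(-96) + I) = √((-96)² + 436) = √(9216 + 436) = √9652 = 2*√2413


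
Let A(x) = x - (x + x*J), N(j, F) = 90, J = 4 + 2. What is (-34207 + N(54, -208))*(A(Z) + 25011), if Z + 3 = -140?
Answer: -882572673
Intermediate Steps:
Z = -143 (Z = -3 - 140 = -143)
J = 6
A(x) = -6*x (A(x) = x - (x + x*6) = x - (x + 6*x) = x - 7*x = -6*x)
(-34207 + N(54, -208))*(A(Z) + 25011) = (-34207 + 90)*(-6*(-143) + 25011) = -34117*(858 + 25011) = -34117*25869 = -882572673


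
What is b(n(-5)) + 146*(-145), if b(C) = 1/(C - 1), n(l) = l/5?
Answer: -42341/2 ≈ -21171.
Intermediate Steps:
n(l) = l/5 (n(l) = l*(⅕) = l/5)
b(C) = 1/(-1 + C)
b(n(-5)) + 146*(-145) = 1/(-1 + (⅕)*(-5)) + 146*(-145) = 1/(-1 - 1) - 21170 = 1/(-2) - 21170 = -½ - 21170 = -42341/2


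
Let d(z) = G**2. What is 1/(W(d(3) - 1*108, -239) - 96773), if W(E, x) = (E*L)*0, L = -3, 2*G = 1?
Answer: -1/96773 ≈ -1.0333e-5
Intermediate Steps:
G = 1/2 (G = (1/2)*1 = 1/2 ≈ 0.50000)
d(z) = 1/4 (d(z) = (1/2)**2 = 1/4)
W(E, x) = 0 (W(E, x) = (E*(-3))*0 = -3*E*0 = 0)
1/(W(d(3) - 1*108, -239) - 96773) = 1/(0 - 96773) = 1/(-96773) = -1/96773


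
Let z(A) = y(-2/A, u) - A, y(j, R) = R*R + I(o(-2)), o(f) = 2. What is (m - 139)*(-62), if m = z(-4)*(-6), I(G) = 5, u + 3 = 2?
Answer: 12338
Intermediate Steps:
u = -1 (u = -3 + 2 = -1)
y(j, R) = 5 + R² (y(j, R) = R*R + 5 = R² + 5 = 5 + R²)
z(A) = 6 - A (z(A) = (5 + (-1)²) - A = (5 + 1) - A = 6 - A)
m = -60 (m = (6 - 1*(-4))*(-6) = (6 + 4)*(-6) = 10*(-6) = -60)
(m - 139)*(-62) = (-60 - 139)*(-62) = -199*(-62) = 12338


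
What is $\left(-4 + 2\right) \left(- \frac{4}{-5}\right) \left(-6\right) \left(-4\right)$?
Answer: $- \frac{192}{5} \approx -38.4$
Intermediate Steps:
$\left(-4 + 2\right) \left(- \frac{4}{-5}\right) \left(-6\right) \left(-4\right) = - 2 \left(\left(-4\right) \left(- \frac{1}{5}\right)\right) \left(-6\right) \left(-4\right) = \left(-2\right) \frac{4}{5} \left(-6\right) \left(-4\right) = \left(- \frac{8}{5}\right) \left(-6\right) \left(-4\right) = \frac{48}{5} \left(-4\right) = - \frac{192}{5}$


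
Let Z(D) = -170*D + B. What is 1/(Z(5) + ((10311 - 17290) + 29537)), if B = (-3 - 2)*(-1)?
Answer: 1/21713 ≈ 4.6055e-5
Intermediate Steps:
B = 5 (B = -5*(-1) = 5)
Z(D) = 5 - 170*D (Z(D) = -170*D + 5 = 5 - 170*D)
1/(Z(5) + ((10311 - 17290) + 29537)) = 1/((5 - 170*5) + ((10311 - 17290) + 29537)) = 1/((5 - 850) + (-6979 + 29537)) = 1/(-845 + 22558) = 1/21713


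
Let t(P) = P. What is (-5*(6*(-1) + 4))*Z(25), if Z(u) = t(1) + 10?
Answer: 110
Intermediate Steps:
Z(u) = 11 (Z(u) = 1 + 10 = 11)
(-5*(6*(-1) + 4))*Z(25) = -5*(6*(-1) + 4)*11 = -5*(-6 + 4)*11 = -5*(-2)*11 = 10*11 = 110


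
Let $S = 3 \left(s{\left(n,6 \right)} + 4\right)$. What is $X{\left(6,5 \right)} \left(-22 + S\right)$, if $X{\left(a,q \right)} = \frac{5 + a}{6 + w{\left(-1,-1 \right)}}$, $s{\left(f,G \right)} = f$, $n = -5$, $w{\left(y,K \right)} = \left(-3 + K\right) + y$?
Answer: $-275$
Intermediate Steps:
$w{\left(y,K \right)} = -3 + K + y$
$S = -3$ ($S = 3 \left(-5 + 4\right) = 3 \left(-1\right) = -3$)
$X{\left(a,q \right)} = 5 + a$ ($X{\left(a,q \right)} = \frac{5 + a}{6 - 5} = \frac{5 + a}{1} = \left(5 + a\right) 1 = 5 + a$)
$X{\left(6,5 \right)} \left(-22 + S\right) = \left(5 + 6\right) \left(-22 - 3\right) = 11 \left(-25\right) = -275$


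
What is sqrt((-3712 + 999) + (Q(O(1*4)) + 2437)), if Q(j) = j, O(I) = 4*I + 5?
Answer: I*sqrt(255) ≈ 15.969*I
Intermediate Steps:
O(I) = 5 + 4*I
sqrt((-3712 + 999) + (Q(O(1*4)) + 2437)) = sqrt((-3712 + 999) + ((5 + 4*(1*4)) + 2437)) = sqrt(-2713 + ((5 + 4*4) + 2437)) = sqrt(-2713 + ((5 + 16) + 2437)) = sqrt(-2713 + (21 + 2437)) = sqrt(-2713 + 2458) = sqrt(-255) = I*sqrt(255)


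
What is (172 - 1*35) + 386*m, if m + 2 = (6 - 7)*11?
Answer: -4881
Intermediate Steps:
m = -13 (m = -2 + (6 - 7)*11 = -2 - 1*11 = -2 - 11 = -13)
(172 - 1*35) + 386*m = (172 - 1*35) + 386*(-13) = (172 - 35) - 5018 = 137 - 5018 = -4881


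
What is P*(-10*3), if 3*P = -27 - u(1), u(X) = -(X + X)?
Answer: 250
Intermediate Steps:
u(X) = -2*X
P = -25/3 (P = (-27 - (-2))/3 = (-27 - 1*(-2))/3 = (-27 + 2)/3 = (⅓)*(-25) = -25/3 ≈ -8.3333)
P*(-10*3) = -(-250)*3/3 = -25/3*(-30) = 250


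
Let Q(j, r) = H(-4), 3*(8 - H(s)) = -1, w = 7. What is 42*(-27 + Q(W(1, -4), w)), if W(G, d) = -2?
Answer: -784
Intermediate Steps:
H(s) = 25/3 (H(s) = 8 - 1/3*(-1) = 8 + 1/3 = 25/3)
Q(j, r) = 25/3
42*(-27 + Q(W(1, -4), w)) = 42*(-27 + 25/3) = 42*(-56/3) = -784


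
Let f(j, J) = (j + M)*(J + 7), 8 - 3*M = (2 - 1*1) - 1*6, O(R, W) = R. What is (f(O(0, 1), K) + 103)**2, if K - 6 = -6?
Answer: 160000/9 ≈ 17778.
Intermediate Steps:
M = 13/3 (M = 8/3 - ((2 - 1*1) - 1*6)/3 = 8/3 - ((2 - 1) - 6)/3 = 8/3 - (1 - 6)/3 = 8/3 - 1/3*(-5) = 8/3 + 5/3 = 13/3 ≈ 4.3333)
K = 0 (K = 6 - 6 = 0)
f(j, J) = (7 + J)*(13/3 + j) (f(j, J) = (j + 13/3)*(J + 7) = (13/3 + j)*(7 + J) = (7 + J)*(13/3 + j))
(f(O(0, 1), K) + 103)**2 = ((91/3 + 7*0 + (13/3)*0 + 0*0) + 103)**2 = ((91/3 + 0 + 0 + 0) + 103)**2 = (91/3 + 103)**2 = (400/3)**2 = 160000/9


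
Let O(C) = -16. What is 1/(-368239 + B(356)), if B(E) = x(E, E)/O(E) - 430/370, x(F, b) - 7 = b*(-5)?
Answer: -592/217932575 ≈ -2.7164e-6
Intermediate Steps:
x(F, b) = 7 - 5*b (x(F, b) = 7 + b*(-5) = 7 - 5*b)
B(E) = -947/592 + 5*E/16 (B(E) = (7 - 5*E)/(-16) - 430/370 = (7 - 5*E)*(-1/16) - 430*1/370 = (-7/16 + 5*E/16) - 43/37 = -947/592 + 5*E/16)
1/(-368239 + B(356)) = 1/(-368239 + (-947/592 + (5/16)*356)) = 1/(-368239 + (-947/592 + 445/4)) = 1/(-368239 + 64913/592) = 1/(-217932575/592) = -592/217932575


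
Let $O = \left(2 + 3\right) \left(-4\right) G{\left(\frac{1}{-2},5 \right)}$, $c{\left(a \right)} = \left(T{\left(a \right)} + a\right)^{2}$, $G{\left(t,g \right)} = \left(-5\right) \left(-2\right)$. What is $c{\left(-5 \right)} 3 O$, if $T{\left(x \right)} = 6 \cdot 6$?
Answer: $-576600$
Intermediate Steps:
$T{\left(x \right)} = 36$
$G{\left(t,g \right)} = 10$
$c{\left(a \right)} = \left(36 + a\right)^{2}$
$O = -200$ ($O = \left(2 + 3\right) \left(-4\right) 10 = 5 \left(-4\right) 10 = \left(-20\right) 10 = -200$)
$c{\left(-5 \right)} 3 O = \left(36 - 5\right)^{2} \cdot 3 \left(-200\right) = 31^{2} \cdot 3 \left(-200\right) = 961 \cdot 3 \left(-200\right) = 2883 \left(-200\right) = -576600$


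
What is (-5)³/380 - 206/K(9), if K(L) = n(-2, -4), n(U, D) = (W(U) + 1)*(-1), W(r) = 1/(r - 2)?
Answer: 62549/228 ≈ 274.34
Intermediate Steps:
W(r) = 1/(-2 + r)
n(U, D) = -1 - 1/(-2 + U) (n(U, D) = (1/(-2 + U) + 1)*(-1) = (1 + 1/(-2 + U))*(-1) = -1 - 1/(-2 + U))
K(L) = -¾ (K(L) = (1 - 1*(-2))/(-2 - 2) = (1 + 2)/(-4) = -¼*3 = -¾)
(-5)³/380 - 206/K(9) = (-5)³/380 - 206/(-¾) = -125*1/380 - 206*(-4/3) = -25/76 + 824/3 = 62549/228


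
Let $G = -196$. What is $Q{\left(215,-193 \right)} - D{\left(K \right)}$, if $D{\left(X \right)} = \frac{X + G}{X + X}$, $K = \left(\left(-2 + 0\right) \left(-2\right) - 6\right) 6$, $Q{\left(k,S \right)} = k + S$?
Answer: $\frac{40}{3} \approx 13.333$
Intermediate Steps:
$Q{\left(k,S \right)} = S + k$
$K = -12$ ($K = \left(\left(-2\right) \left(-2\right) - 6\right) 6 = \left(4 - 6\right) 6 = \left(-2\right) 6 = -12$)
$D{\left(X \right)} = \frac{-196 + X}{2 X}$ ($D{\left(X \right)} = \frac{X - 196}{X + X} = \frac{-196 + X}{2 X}$)
$Q{\left(215,-193 \right)} - D{\left(K \right)} = \left(-193 + 215\right) - \frac{-196 - 12}{2 \left(-12\right)} = 22 - \frac{1}{2} \left(- \frac{1}{12}\right) \left(-208\right) = 22 - \frac{26}{3} = \frac{40}{3}$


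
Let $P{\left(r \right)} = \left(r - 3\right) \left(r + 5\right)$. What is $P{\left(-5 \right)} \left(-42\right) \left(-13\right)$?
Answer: $0$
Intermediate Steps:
$P{\left(r \right)} = \left(-3 + r\right) \left(5 + r\right)$
$P{\left(-5 \right)} \left(-42\right) \left(-13\right) = \left(-15 + \left(-5\right)^{2} + 2 \left(-5\right)\right) \left(-42\right) \left(-13\right) = \left(-15 + 25 - 10\right) \left(-42\right) \left(-13\right) = 0 \left(-42\right) \left(-13\right) = 0 \left(-13\right) = 0$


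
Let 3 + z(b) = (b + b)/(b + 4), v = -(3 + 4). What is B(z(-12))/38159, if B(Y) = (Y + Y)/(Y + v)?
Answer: 0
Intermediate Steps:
v = -7 (v = -1*7 = -7)
z(b) = -3 + 2*b/(4 + b) (z(b) = -3 + (b + b)/(b + 4) = -3 + (2*b)/(4 + b) = -3 + 2*b/(4 + b))
B(Y) = 2*Y/(-7 + Y) (B(Y) = (Y + Y)/(Y - 7) = (2*Y)/(-7 + Y) = 2*Y/(-7 + Y))
B(z(-12))/38159 = (2*((-12 - 1*(-12))/(4 - 12))/(-7 + (-12 - 1*(-12))/(4 - 12)))/38159 = (2*((-12 + 12)/(-8))/(-7 + (-12 + 12)/(-8)))*(1/38159) = (2*(-⅛*0)/(-7 - ⅛*0))*(1/38159) = (2*0/(-7 + 0))*(1/38159) = (2*0/(-7))*(1/38159) = (2*0*(-⅐))*(1/38159) = 0*(1/38159) = 0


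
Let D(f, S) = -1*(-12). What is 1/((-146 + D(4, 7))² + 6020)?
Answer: 1/23976 ≈ 4.1708e-5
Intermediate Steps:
D(f, S) = 12
1/((-146 + D(4, 7))² + 6020) = 1/((-146 + 12)² + 6020) = 1/((-134)² + 6020) = 1/(17956 + 6020) = 1/23976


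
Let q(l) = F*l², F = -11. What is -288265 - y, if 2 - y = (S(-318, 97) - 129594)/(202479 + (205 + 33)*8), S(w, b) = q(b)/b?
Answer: -58917004922/204383 ≈ -2.8827e+5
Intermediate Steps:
q(l) = -11*l²
S(w, b) = -11*b (S(w, b) = (-11*b²)/b = -11*b)
y = 539427/204383 (y = 2 - (-11*97 - 129594)/(202479 + (205 + 33)*8) = 2 - (-1067 - 129594)/(202479 + 238*8) = 2 - (-130661)/(202479 + 1904) = 2 - (-130661)/204383 = 2 - 1*(-130661/204383) = 2 + 130661/204383 = 539427/204383 ≈ 2.6393)
-288265 - y = -288265 - 1*539427/204383 = -288265 - 539427/204383 = -58917004922/204383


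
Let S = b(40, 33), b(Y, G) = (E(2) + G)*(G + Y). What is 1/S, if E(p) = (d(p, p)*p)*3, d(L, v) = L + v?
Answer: 1/4161 ≈ 0.00024033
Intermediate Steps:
E(p) = 6*p² (E(p) = ((p + p)*p)*3 = ((2*p)*p)*3 = (2*p²)*3 = 6*p²)
b(Y, G) = (24 + G)*(G + Y) (b(Y, G) = (6*2² + G)*(G + Y) = (6*4 + G)*(G + Y) = (24 + G)*(G + Y))
S = 4161 (S = 33² + 24*33 + 24*40 + 33*40 = 1089 + 792 + 960 + 1320 = 4161)
1/S = 1/4161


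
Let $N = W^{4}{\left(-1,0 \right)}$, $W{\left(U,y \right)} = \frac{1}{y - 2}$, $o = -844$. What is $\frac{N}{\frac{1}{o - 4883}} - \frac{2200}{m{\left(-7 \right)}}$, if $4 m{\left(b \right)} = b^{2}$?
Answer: $- \frac{421423}{784} \approx -537.53$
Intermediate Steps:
$W{\left(U,y \right)} = \frac{1}{-2 + y}$
$m{\left(b \right)} = \frac{b^{2}}{4}$
$N = \frac{1}{16}$ ($N = \left(\frac{1}{-2 + 0}\right)^{4} = \left(\frac{1}{-2}\right)^{4} = \left(- \frac{1}{2}\right)^{4} = \frac{1}{16} \approx 0.0625$)
$\frac{N}{\frac{1}{o - 4883}} - \frac{2200}{m{\left(-7 \right)}} = \frac{1}{16 \frac{1}{-844 - 4883}} - \frac{2200}{\frac{1}{4} \left(-7\right)^{2}} = \frac{1}{16 \frac{1}{-5727}} - \frac{2200}{\frac{1}{4} \cdot 49} = \frac{1}{16 \left(- \frac{1}{5727}\right)} - \frac{2200}{\frac{49}{4}} = \frac{1}{16} \left(-5727\right) - \frac{8800}{49} = - \frac{5727}{16} - \frac{8800}{49} = - \frac{421423}{784}$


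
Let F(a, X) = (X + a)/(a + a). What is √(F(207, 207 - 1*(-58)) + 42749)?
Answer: √203533417/69 ≈ 206.76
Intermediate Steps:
F(a, X) = (X + a)/(2*a) (F(a, X) = (X + a)/((2*a)) = (X + a)*(1/(2*a)) = (X + a)/(2*a))
√(F(207, 207 - 1*(-58)) + 42749) = √((½)*((207 - 1*(-58)) + 207)/207 + 42749) = √((½)*(1/207)*((207 + 58) + 207) + 42749) = √((½)*(1/207)*(265 + 207) + 42749) = √((½)*(1/207)*472 + 42749) = √(236/207 + 42749) = √(8849279/207) = √203533417/69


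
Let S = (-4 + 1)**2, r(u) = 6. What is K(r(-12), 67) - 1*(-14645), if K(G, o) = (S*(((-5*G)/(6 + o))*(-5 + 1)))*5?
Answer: 1074485/73 ≈ 14719.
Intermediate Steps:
S = 9 (S = (-3)**2 = 9)
K(G, o) = 900*G/(6 + o) (K(G, o) = (9*(((-5*G)/(6 + o))*(-5 + 1)))*5 = (9*(-5*G/(6 + o)*(-4)))*5 = (9*(20*G/(6 + o)))*5 = (180*G/(6 + o))*5 = 900*G/(6 + o))
K(r(-12), 67) - 1*(-14645) = 900*6/(6 + 67) - 1*(-14645) = 900*6/73 + 14645 = 900*6*(1/73) + 14645 = 5400/73 + 14645 = 1074485/73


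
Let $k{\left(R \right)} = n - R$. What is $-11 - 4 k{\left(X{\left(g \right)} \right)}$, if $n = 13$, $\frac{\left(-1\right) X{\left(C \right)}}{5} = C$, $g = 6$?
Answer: $-183$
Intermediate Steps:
$X{\left(C \right)} = - 5 C$
$k{\left(R \right)} = 13 - R$
$-11 - 4 k{\left(X{\left(g \right)} \right)} = -11 - 4 \left(13 - \left(-5\right) 6\right) = -11 - 4 \left(13 - -30\right) = -11 - 4 \left(13 + 30\right) = -11 - 172 = -183$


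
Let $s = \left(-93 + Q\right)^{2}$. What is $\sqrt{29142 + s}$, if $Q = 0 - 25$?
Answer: $\sqrt{43066} \approx 207.52$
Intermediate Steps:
$Q = -25$ ($Q = 0 - 25 = -25$)
$s = 13924$ ($s = \left(-93 - 25\right)^{2} = \left(-118\right)^{2} = 13924$)
$\sqrt{29142 + s} = \sqrt{29142 + 13924} = \sqrt{43066}$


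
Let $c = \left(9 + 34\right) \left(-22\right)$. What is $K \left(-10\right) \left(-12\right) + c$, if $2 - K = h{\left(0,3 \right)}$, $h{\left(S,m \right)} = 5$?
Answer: $-1306$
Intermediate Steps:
$K = -3$ ($K = 2 - 5 = -3$)
$c = -946$ ($c = 43 \left(-22\right) = -946$)
$K \left(-10\right) \left(-12\right) + c = \left(-3\right) \left(-10\right) \left(-12\right) - 946 = 30 \left(-12\right) - 946 = -360 - 946 = -1306$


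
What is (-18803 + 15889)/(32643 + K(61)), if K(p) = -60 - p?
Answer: -1457/16261 ≈ -0.089601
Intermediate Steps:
(-18803 + 15889)/(32643 + K(61)) = (-18803 + 15889)/(32643 + (-60 - 1*61)) = -2914/(32643 + (-60 - 61)) = -2914/(32643 - 121) = -2914/32522 = -2914*1/32522 = -1457/16261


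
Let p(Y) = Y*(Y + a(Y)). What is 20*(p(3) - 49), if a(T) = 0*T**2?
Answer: -800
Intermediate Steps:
a(T) = 0
p(Y) = Y**2 (p(Y) = Y*(Y + 0) = Y*Y = Y**2)
20*(p(3) - 49) = 20*(3**2 - 49) = 20*(9 - 49) = 20*(-40) = -800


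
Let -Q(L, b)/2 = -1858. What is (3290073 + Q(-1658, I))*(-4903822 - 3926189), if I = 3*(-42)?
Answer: -29084193101679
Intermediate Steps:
I = -126
Q(L, b) = 3716 (Q(L, b) = -2*(-1858) = 3716)
(3290073 + Q(-1658, I))*(-4903822 - 3926189) = (3290073 + 3716)*(-4903822 - 3926189) = 3293789*(-8830011) = -29084193101679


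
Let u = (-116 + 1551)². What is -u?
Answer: -2059225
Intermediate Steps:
u = 2059225 (u = 1435² = 2059225)
-u = -1*2059225 = -2059225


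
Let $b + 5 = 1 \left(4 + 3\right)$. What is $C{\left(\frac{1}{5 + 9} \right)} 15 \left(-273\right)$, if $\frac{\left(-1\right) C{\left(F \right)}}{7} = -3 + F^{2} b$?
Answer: $- \frac{171405}{2} \approx -85703.0$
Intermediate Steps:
$b = 2$ ($b = -5 + 1 \left(4 + 3\right) = -5 + 1 \cdot 7 = -5 + 7 = 2$)
$C{\left(F \right)} = 21 - 14 F^{2}$ ($C{\left(F \right)} = - 7 \left(-3 + F^{2} \cdot 2\right) = - 7 \left(-3 + 2 F^{2}\right) = 21 - 14 F^{2}$)
$C{\left(\frac{1}{5 + 9} \right)} 15 \left(-273\right) = \left(21 - 14 \left(\frac{1}{5 + 9}\right)^{2}\right) 15 \left(-273\right) = \left(21 - 14 \left(\frac{1}{14}\right)^{2}\right) \left(-4095\right) = \left(21 - \frac{14}{196}\right) \left(-4095\right) = \left(21 - \frac{1}{14}\right) \left(-4095\right) = \frac{293}{14} \left(-4095\right) = - \frac{171405}{2}$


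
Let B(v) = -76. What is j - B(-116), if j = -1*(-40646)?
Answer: 40722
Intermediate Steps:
j = 40646
j - B(-116) = 40646 - 1*(-76) = 40646 + 76 = 40722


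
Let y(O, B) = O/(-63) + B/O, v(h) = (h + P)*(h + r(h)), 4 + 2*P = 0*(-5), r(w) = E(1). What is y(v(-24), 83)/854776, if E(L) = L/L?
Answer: -352375/32202831024 ≈ -1.0942e-5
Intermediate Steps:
E(L) = 1
r(w) = 1
P = -2 (P = -2 + (0*(-5))/2 = -2 + (½)*0 = -2 + 0 = -2)
v(h) = (1 + h)*(-2 + h) (v(h) = (h - 2)*(h + 1) = (-2 + h)*(1 + h) = (1 + h)*(-2 + h))
y(O, B) = -O/63 + B/O (y(O, B) = O*(-1/63) + B/O = -O/63 + B/O)
y(v(-24), 83)/854776 = (-(-2 + (-24)² - 1*(-24))/63 + 83/(-2 + (-24)² - 1*(-24)))/854776 = (-(-2 + 576 + 24)/63 + 83/(-2 + 576 + 24))*(1/854776) = (-1/63*598 + 83/598)*(1/854776) = (-598/63 + 83*(1/598))*(1/854776) = (-598/63 + 83/598)*(1/854776) = -352375/37674*1/854776 = -352375/32202831024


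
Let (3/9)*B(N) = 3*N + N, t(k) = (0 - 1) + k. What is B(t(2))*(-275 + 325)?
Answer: 600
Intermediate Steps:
t(k) = -1 + k
B(N) = 12*N (B(N) = 3*(3*N + N) = 3*(4*N) = 12*N)
B(t(2))*(-275 + 325) = (12*(-1 + 2))*(-275 + 325) = (12*1)*50 = 12*50 = 600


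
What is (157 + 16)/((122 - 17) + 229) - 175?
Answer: -58277/334 ≈ -174.48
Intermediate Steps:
(157 + 16)/((122 - 17) + 229) - 175 = 173/(105 + 229) - 175 = 173/334 - 175 = -58277/334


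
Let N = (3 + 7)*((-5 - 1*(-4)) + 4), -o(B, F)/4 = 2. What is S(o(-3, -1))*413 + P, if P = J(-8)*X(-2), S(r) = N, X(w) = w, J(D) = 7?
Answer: 12376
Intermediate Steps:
o(B, F) = -8 (o(B, F) = -4*2 = -8)
N = 30 (N = 10*((-5 + 4) + 4) = 10*(-1 + 4) = 10*3 = 30)
S(r) = 30
P = -14 (P = 7*(-2) = -14)
S(o(-3, -1))*413 + P = 30*413 - 14 = 12390 - 14 = 12376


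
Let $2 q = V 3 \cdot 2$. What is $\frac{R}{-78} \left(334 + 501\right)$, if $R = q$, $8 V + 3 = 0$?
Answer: $\frac{2505}{208} \approx 12.043$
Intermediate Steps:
$V = - \frac{3}{8}$ ($V = - \frac{3}{8} + \frac{1}{8} \cdot 0 = - \frac{3}{8} + 0 = - \frac{3}{8} \approx -0.375$)
$q = - \frac{9}{8}$ ($q = \frac{\left(- \frac{3}{8}\right) 3 \cdot 2}{2} = \frac{\left(- \frac{9}{8}\right) 2}{2} = \frac{1}{2} \left(- \frac{9}{4}\right) = - \frac{9}{8} \approx -1.125$)
$R = - \frac{9}{8} \approx -1.125$
$\frac{R}{-78} \left(334 + 501\right) = - \frac{9}{8 \left(-78\right)} \left(334 + 501\right) = \left(- \frac{9}{8}\right) \left(- \frac{1}{78}\right) 835 = \frac{3}{208} \cdot 835 = \frac{2505}{208}$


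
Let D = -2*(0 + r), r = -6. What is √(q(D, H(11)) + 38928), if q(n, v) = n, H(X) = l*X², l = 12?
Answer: 2*√9735 ≈ 197.33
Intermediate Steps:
H(X) = 12*X²
D = 12 (D = -2*(0 - 6) = -2*(-6) = 12)
√(q(D, H(11)) + 38928) = √(12 + 38928) = √38940 = 2*√9735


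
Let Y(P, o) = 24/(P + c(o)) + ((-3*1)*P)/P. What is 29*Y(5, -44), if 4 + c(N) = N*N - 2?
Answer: -55883/645 ≈ -86.640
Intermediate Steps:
c(N) = -6 + N² (c(N) = -4 + (N*N - 2) = -4 + (N² - 2) = -4 + (-2 + N²) = -6 + N²)
Y(P, o) = -3 + 24/(-6 + P + o²) (Y(P, o) = 24/(P + (-6 + o²)) + ((-3*1)*P)/P = 24/(-6 + P + o²) + (-3*P)/P = 24/(-6 + P + o²) - 3 = -3 + 24/(-6 + P + o²))
29*Y(5, -44) = 29*(3*(14 - 1*5 - 1*(-44)²)/(-6 + 5 + (-44)²)) = 29*(3*(14 - 5 - 1*1936)/(-6 + 5 + 1936)) = 29*(3*(14 - 5 - 1936)/1935) = 29*(3*(1/1935)*(-1927)) = 29*(-1927/645) = -55883/645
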